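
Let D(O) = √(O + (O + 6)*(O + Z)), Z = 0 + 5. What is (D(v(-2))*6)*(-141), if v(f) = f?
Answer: -846*√10 ≈ -2675.3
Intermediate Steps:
Z = 5
D(O) = √(O + (5 + O)*(6 + O)) (D(O) = √(O + (O + 6)*(O + 5)) = √(O + (6 + O)*(5 + O)) = √(O + (5 + O)*(6 + O)))
(D(v(-2))*6)*(-141) = (√(30 + (-2)² + 12*(-2))*6)*(-141) = (√(30 + 4 - 24)*6)*(-141) = (√10*6)*(-141) = (6*√10)*(-141) = -846*√10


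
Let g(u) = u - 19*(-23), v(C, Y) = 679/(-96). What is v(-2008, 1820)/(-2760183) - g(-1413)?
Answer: 258618107047/264977568 ≈ 976.00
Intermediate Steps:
v(C, Y) = -679/96 (v(C, Y) = 679*(-1/96) = -679/96)
g(u) = 437 + u (g(u) = u + 437 = 437 + u)
v(-2008, 1820)/(-2760183) - g(-1413) = -679/96/(-2760183) - (437 - 1413) = -679/96*(-1/2760183) - 1*(-976) = 679/264977568 + 976 = 258618107047/264977568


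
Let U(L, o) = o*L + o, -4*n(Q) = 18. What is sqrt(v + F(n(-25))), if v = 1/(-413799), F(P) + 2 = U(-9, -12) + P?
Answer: sqrt(61300199584362)/827598 ≈ 9.4604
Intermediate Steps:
n(Q) = -9/2 (n(Q) = -1/4*18 = -9/2)
U(L, o) = o + L*o (U(L, o) = L*o + o = o + L*o)
F(P) = 94 + P (F(P) = -2 + (-12*(1 - 9) + P) = -2 + (-12*(-8) + P) = -2 + (96 + P) = 94 + P)
v = -1/413799 ≈ -2.4166e-6
sqrt(v + F(n(-25))) = sqrt(-1/413799 + (94 - 9/2)) = sqrt(-1/413799 + 179/2) = sqrt(74070019/827598) = sqrt(61300199584362)/827598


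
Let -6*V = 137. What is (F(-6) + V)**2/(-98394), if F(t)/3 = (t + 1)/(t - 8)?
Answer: -208849/43391754 ≈ -0.0048131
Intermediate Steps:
V = -137/6 (V = -1/6*137 = -137/6 ≈ -22.833)
F(t) = 3*(1 + t)/(-8 + t) (F(t) = 3*((t + 1)/(t - 8)) = 3*((1 + t)/(-8 + t)) = 3*(1 + t)/(-8 + t))
(F(-6) + V)**2/(-98394) = (3*(1 - 6)/(-8 - 6) - 137/6)**2/(-98394) = (3*(-5)/(-14) - 137/6)**2*(-1/98394) = (3*(-1/14)*(-5) - 137/6)**2*(-1/98394) = (15/14 - 137/6)**2*(-1/98394) = (-457/21)**2*(-1/98394) = (208849/441)*(-1/98394) = -208849/43391754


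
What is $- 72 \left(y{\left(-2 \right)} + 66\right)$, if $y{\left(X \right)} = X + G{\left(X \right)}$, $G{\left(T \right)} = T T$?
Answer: $-4896$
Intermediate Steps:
$G{\left(T \right)} = T^{2}$
$y{\left(X \right)} = X + X^{2}$
$- 72 \left(y{\left(-2 \right)} + 66\right) = - 72 \left(- 2 \left(1 - 2\right) + 66\right) = - 72 \left(\left(-2\right) \left(-1\right) + 66\right) = - 72 \left(2 + 66\right) = \left(-72\right) 68 = -4896$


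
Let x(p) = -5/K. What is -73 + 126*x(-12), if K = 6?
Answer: -178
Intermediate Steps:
x(p) = -⅚ (x(p) = -5/6 = -5*⅙ = -⅚)
-73 + 126*x(-12) = -73 + 126*(-⅚) = -73 - 105 = -178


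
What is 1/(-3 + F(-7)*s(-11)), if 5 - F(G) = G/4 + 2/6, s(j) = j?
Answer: -12/883 ≈ -0.013590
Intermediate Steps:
F(G) = 14/3 - G/4 (F(G) = 5 - (G/4 + 2/6) = 5 - (G*(1/4) + 2*(1/6)) = 5 - (G/4 + 1/3) = 5 - (1/3 + G/4) = 5 + (-1/3 - G/4) = 14/3 - G/4)
1/(-3 + F(-7)*s(-11)) = 1/(-3 + (14/3 - 1/4*(-7))*(-11)) = 1/(-3 + (14/3 + 7/4)*(-11)) = 1/(-3 + (77/12)*(-11)) = 1/(-3 - 847/12) = 1/(-883/12) = -12/883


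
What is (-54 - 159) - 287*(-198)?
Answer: 56613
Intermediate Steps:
(-54 - 159) - 287*(-198) = -213 + 56826 = 56613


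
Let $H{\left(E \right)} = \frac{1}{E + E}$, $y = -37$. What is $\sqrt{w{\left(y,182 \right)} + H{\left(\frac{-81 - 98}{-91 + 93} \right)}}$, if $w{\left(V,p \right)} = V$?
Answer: $\frac{12 i \sqrt{8234}}{179} \approx 6.0832 i$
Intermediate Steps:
$H{\left(E \right)} = \frac{1}{2 E}$
$\sqrt{w{\left(y,182 \right)} + H{\left(\frac{-81 - 98}{-91 + 93} \right)}} = \sqrt{-37 + \frac{1}{2 \frac{-81 - 98}{-91 + 93}}} = \sqrt{-37 + \frac{1}{2 \left(- \frac{179}{2}\right)}} = \sqrt{-37 + \frac{1}{2} \left(- \frac{2}{179}\right)} = \sqrt{-37 - \frac{1}{179}} = \sqrt{- \frac{6624}{179}} = \frac{12 i \sqrt{8234}}{179}$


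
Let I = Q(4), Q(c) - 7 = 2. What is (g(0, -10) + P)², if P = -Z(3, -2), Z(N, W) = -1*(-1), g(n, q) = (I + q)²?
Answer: 0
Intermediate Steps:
Q(c) = 9 (Q(c) = 7 + 2 = 9)
I = 9
g(n, q) = (9 + q)²
Z(N, W) = 1
P = -1 (P = -1*1 = -1)
(g(0, -10) + P)² = ((9 - 10)² - 1)² = ((-1)² - 1)² = (1 - 1)² = 0² = 0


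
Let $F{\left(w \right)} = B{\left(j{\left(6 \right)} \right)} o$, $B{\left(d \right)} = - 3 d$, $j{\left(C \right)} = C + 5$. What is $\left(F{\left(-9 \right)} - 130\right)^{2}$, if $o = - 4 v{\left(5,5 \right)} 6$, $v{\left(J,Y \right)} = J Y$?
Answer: $386908900$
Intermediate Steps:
$j{\left(C \right)} = 5 + C$
$o = -600$ ($o = - 4 \cdot 5 \cdot 5 \cdot 6 = \left(-4\right) 25 \cdot 6 = \left(-100\right) 6 = -600$)
$F{\left(w \right)} = 19800$ ($F{\left(w \right)} = - 3 \left(5 + 6\right) \left(-600\right) = \left(-3\right) 11 \left(-600\right) = \left(-33\right) \left(-600\right) = 19800$)
$\left(F{\left(-9 \right)} - 130\right)^{2} = \left(19800 - 130\right)^{2} = 19670^{2} = 386908900$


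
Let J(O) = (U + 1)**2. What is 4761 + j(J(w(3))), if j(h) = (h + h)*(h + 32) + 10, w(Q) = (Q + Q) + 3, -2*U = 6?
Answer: 5059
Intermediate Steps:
U = -3 (U = -1/2*6 = -3)
w(Q) = 3 + 2*Q (w(Q) = 2*Q + 3 = 3 + 2*Q)
J(O) = 4 (J(O) = (-3 + 1)**2 = (-2)**2 = 4)
j(h) = 10 + 2*h*(32 + h) (j(h) = (2*h)*(32 + h) + 10 = 2*h*(32 + h) + 10 = 10 + 2*h*(32 + h))
4761 + j(J(w(3))) = 4761 + (10 + 2*4**2 + 64*4) = 4761 + (10 + 2*16 + 256) = 4761 + (10 + 32 + 256) = 4761 + 298 = 5059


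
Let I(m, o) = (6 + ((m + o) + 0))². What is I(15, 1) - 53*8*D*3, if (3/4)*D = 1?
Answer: -1212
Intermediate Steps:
D = 4/3 (D = (4/3)*1 = 4/3 ≈ 1.3333)
I(m, o) = (6 + m + o)² (I(m, o) = (6 + (m + o))² = (6 + m + o)²)
I(15, 1) - 53*8*D*3 = (6 + 15 + 1)² - 53*8*(4/3)*3 = 22² - 1696*3/3 = 484 - 53*32 = 484 - 1696 = -1212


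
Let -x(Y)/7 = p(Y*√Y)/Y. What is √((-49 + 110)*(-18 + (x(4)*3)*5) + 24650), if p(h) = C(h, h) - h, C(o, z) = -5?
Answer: √177473/2 ≈ 210.64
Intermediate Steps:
p(h) = -5 - h
x(Y) = -7*(-5 - Y^(3/2))/Y (x(Y) = -7*(-5 - Y*√Y)/Y = -7*(-5 - Y^(3/2))/Y)
√((-49 + 110)*(-18 + (x(4)*3)*5) + 24650) = √((-49 + 110)*(-18 + ((7*(5 + 4^(3/2))/4)*3)*5) + 24650) = √(61*(-18 + ((7*(¼)*(5 + 8))*3)*5) + 24650) = √(61*(-18 + ((7*(¼)*13)*3)*5) + 24650) = √(61*(-18 + ((91/4)*3)*5) + 24650) = √(61*(-18 + (273/4)*5) + 24650) = √(61*(-18 + 1365/4) + 24650) = √(61*(1293/4) + 24650) = √(78873/4 + 24650) = √(177473/4) = √177473/2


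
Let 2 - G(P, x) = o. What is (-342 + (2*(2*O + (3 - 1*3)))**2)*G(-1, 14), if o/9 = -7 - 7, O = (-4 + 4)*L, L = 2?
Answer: -43776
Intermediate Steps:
O = 0 (O = (-4 + 4)*2 = 0*2 = 0)
o = -126 (o = 9*(-7 - 7) = 9*(-14) = -126)
G(P, x) = 128 (G(P, x) = 2 - 1*(-126) = 2 + 126 = 128)
(-342 + (2*(2*O + (3 - 1*3)))**2)*G(-1, 14) = (-342 + (2*(2*0 + (3 - 1*3)))**2)*128 = (-342 + (2*(0 + (3 - 3)))**2)*128 = (-342 + (2*(0 + 0))**2)*128 = (-342 + (2*0)**2)*128 = (-342 + 0**2)*128 = (-342 + 0)*128 = -342*128 = -43776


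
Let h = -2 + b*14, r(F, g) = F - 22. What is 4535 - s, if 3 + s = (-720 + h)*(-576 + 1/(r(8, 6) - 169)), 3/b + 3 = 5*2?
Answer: -74642390/183 ≈ -4.0788e+5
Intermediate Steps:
b = 3/7 (b = 3/(-3 + 5*2) = 3/(-3 + 10) = 3/7 ≈ 0.42857)
r(F, g) = -22 + F
h = 4 (h = -2 + (3/7)*14 = -2 + 6 = 4)
s = 75472295/183 (s = -3 + (-720 + 4)*(-576 + 1/((-22 + 8) - 169)) = -3 - 716*(-576 + 1/(-14 - 169)) = -3 - 716*(-576 + 1/(-183)) = -3 - 716*(-576 - 1/183) = -3 - 716*(-105409/183) = -3 + 75472844/183 = 75472295/183 ≈ 4.1242e+5)
4535 - s = 4535 - 1*75472295/183 = 4535 - 75472295/183 = -74642390/183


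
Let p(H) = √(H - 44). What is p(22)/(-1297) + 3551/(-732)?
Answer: -3551/732 - I*√22/1297 ≈ -4.8511 - 0.0036164*I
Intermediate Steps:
p(H) = √(-44 + H)
p(22)/(-1297) + 3551/(-732) = √(-44 + 22)/(-1297) + 3551/(-732) = √(-22)*(-1/1297) + 3551*(-1/732) = (I*√22)*(-1/1297) - 3551/732 = -I*√22/1297 - 3551/732 = -3551/732 - I*√22/1297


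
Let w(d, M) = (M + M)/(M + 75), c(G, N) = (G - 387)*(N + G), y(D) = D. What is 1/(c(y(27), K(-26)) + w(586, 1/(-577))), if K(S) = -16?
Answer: -21637/85682521 ≈ -0.00025253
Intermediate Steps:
c(G, N) = (-387 + G)*(G + N)
w(d, M) = 2*M/(75 + M) (w(d, M) = (2*M)/(75 + M) = 2*M/(75 + M))
1/(c(y(27), K(-26)) + w(586, 1/(-577))) = 1/((27**2 - 387*27 - 387*(-16) + 27*(-16)) + 2/(-577*(75 + 1/(-577)))) = 1/((729 - 10449 + 6192 - 432) + 2*(-1/577)/(75 - 1/577)) = 1/(-3960 + 2*(-1/577)/(43274/577)) = 1/(-3960 + 2*(-1/577)*(577/43274)) = 1/(-3960 - 1/21637) = 1/(-85682521/21637) = -21637/85682521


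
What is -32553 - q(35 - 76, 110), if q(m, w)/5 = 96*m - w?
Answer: -12323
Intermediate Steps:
q(m, w) = -5*w + 480*m (q(m, w) = 5*(96*m - w) = 5*(-w + 96*m) = -5*w + 480*m)
-32553 - q(35 - 76, 110) = -32553 - (-5*110 + 480*(35 - 76)) = -32553 - (-550 + 480*(-41)) = -32553 - (-550 - 19680) = -32553 - 1*(-20230) = -32553 + 20230 = -12323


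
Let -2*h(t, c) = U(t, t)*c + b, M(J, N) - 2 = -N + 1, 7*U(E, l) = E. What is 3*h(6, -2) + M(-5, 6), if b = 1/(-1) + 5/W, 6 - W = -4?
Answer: 9/28 ≈ 0.32143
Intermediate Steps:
W = 10 (W = 6 - 1*(-4) = 6 + 4 = 10)
U(E, l) = E/7
M(J, N) = 3 - N (M(J, N) = 2 + (-N + 1) = 2 + (1 - N) = 3 - N)
b = -½ (b = 1/(-1) + 5/10 = 1*(-1) + 5*(⅒) = -1 + ½ = -½ ≈ -0.50000)
h(t, c) = ¼ - c*t/14 (h(t, c) = -((t/7)*c - ½)/2 = -(c*t/7 - ½)/2 = -(-½ + c*t/7)/2 = ¼ - c*t/14)
3*h(6, -2) + M(-5, 6) = 3*(¼ - 1/14*(-2)*6) + (3 - 1*6) = 3*(¼ + 6/7) + (3 - 6) = 3*(31/28) - 3 = 93/28 - 3 = 9/28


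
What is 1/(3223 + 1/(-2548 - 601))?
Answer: 3149/10149226 ≈ 0.00031027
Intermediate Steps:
1/(3223 + 1/(-2548 - 601)) = 1/(3223 + 1/(-3149)) = 1/(3223 - 1/3149) = 1/(10149226/3149) = 3149/10149226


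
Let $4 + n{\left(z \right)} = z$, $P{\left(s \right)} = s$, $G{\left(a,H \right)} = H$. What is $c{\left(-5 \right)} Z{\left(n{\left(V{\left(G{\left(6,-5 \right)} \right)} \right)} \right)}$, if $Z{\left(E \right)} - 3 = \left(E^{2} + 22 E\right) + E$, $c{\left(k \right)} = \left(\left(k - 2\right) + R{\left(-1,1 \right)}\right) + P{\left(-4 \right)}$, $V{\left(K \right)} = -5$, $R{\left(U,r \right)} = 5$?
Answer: $738$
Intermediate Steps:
$n{\left(z \right)} = -4 + z$
$c{\left(k \right)} = -1 + k$ ($c{\left(k \right)} = \left(\left(k - 2\right) + 5\right) - 4 = \left(\left(-2 + k\right) + 5\right) - 4 = \left(3 + k\right) - 4 = -1 + k$)
$Z{\left(E \right)} = 3 + E^{2} + 23 E$ ($Z{\left(E \right)} = 3 + \left(\left(E^{2} + 22 E\right) + E\right) = 3 + \left(E^{2} + 23 E\right) = 3 + E^{2} + 23 E$)
$c{\left(-5 \right)} Z{\left(n{\left(V{\left(G{\left(6,-5 \right)} \right)} \right)} \right)} = \left(-1 - 5\right) \left(3 + \left(-4 - 5\right)^{2} + 23 \left(-4 - 5\right)\right) = - 6 \left(3 + \left(-9\right)^{2} + 23 \left(-9\right)\right) = - 6 \left(3 + 81 - 207\right) = \left(-6\right) \left(-123\right) = 738$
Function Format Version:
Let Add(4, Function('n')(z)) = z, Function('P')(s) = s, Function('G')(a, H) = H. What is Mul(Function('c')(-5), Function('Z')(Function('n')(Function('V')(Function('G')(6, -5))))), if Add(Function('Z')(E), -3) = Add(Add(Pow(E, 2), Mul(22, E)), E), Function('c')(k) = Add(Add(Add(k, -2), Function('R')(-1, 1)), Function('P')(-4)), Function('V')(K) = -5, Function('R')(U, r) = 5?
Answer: 738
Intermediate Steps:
Function('n')(z) = Add(-4, z)
Function('c')(k) = Add(-1, k) (Function('c')(k) = Add(Add(Add(k, -2), 5), -4) = Add(Add(Add(-2, k), 5), -4) = Add(Add(3, k), -4) = Add(-1, k))
Function('Z')(E) = Add(3, Pow(E, 2), Mul(23, E)) (Function('Z')(E) = Add(3, Add(Add(Pow(E, 2), Mul(22, E)), E)) = Add(3, Add(Pow(E, 2), Mul(23, E))) = Add(3, Pow(E, 2), Mul(23, E)))
Mul(Function('c')(-5), Function('Z')(Function('n')(Function('V')(Function('G')(6, -5))))) = Mul(Add(-1, -5), Add(3, Pow(Add(-4, -5), 2), Mul(23, Add(-4, -5)))) = Mul(-6, Add(3, Pow(-9, 2), Mul(23, -9))) = Mul(-6, Add(3, 81, -207)) = Mul(-6, -123) = 738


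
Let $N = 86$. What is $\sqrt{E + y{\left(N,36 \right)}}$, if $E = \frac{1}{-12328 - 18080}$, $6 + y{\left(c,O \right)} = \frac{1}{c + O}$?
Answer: $\frac{i \sqrt{5153892096570}}{927444} \approx 2.4478 i$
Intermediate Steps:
$y{\left(c,O \right)} = -6 + \frac{1}{O + c}$ ($y{\left(c,O \right)} = -6 + \frac{1}{c + O} = -6 + \frac{1}{O + c}$)
$E = - \frac{1}{30408}$ ($E = \frac{1}{-30408} = - \frac{1}{30408} \approx -3.2886 \cdot 10^{-5}$)
$\sqrt{E + y{\left(N,36 \right)}} = \sqrt{- \frac{1}{30408} + \frac{1 - 216 - 516}{36 + 86}} = \sqrt{- \frac{1}{30408} + \frac{1 - 216 - 516}{122}} = \sqrt{- \frac{1}{30408} + \frac{1}{122} \left(-731\right)} = \sqrt{- \frac{1}{30408} - \frac{731}{122}} = \sqrt{- \frac{11114185}{1854888}} = \frac{i \sqrt{5153892096570}}{927444}$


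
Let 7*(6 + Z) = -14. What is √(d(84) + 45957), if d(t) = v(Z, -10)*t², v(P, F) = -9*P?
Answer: √553989 ≈ 744.30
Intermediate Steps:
Z = -8 (Z = -6 + (⅐)*(-14) = -6 - 2 = -8)
d(t) = 72*t² (d(t) = (-9*(-8))*t² = 72*t²)
√(d(84) + 45957) = √(72*84² + 45957) = √(72*7056 + 45957) = √(508032 + 45957) = √553989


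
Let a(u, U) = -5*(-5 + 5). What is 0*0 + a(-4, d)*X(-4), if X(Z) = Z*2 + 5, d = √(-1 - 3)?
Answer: 0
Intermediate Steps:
d = 2*I (d = √(-4) = 2*I ≈ 2.0*I)
X(Z) = 5 + 2*Z (X(Z) = 2*Z + 5 = 5 + 2*Z)
a(u, U) = 0 (a(u, U) = -5*0 = 0)
0*0 + a(-4, d)*X(-4) = 0*0 + 0*(5 + 2*(-4)) = 0 + 0*(5 - 8) = 0 + 0*(-3) = 0 + 0 = 0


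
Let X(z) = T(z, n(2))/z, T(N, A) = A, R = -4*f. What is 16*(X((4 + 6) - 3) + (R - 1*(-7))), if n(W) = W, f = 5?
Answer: -1424/7 ≈ -203.43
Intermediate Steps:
R = -20 (R = -4*5 = -20)
X(z) = 2/z
16*(X((4 + 6) - 3) + (R - 1*(-7))) = 16*(2/((4 + 6) - 3) + (-20 - 1*(-7))) = 16*(2/(10 - 3) + (-20 + 7)) = 16*(2/7 - 13) = 16*(-89/7) = -1424/7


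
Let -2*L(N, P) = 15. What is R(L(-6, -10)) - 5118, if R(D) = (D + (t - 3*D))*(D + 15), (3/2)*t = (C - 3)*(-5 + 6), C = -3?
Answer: -10071/2 ≈ -5035.5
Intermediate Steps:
t = -4 (t = 2*((-3 - 3)*(-5 + 6))/3 = 2*(-6*1)/3 = (⅔)*(-6) = -4)
L(N, P) = -15/2 (L(N, P) = -½*15 = -15/2)
R(D) = (-4 - 2*D)*(15 + D) (R(D) = (D + (-4 - 3*D))*(D + 15) = (-4 - 2*D)*(15 + D))
R(L(-6, -10)) - 5118 = (-60 - 34*(-15/2) - 2*(-15/2)²) - 5118 = (-60 + 255 - 2*225/4) - 5118 = (-60 + 255 - 225/2) - 5118 = 165/2 - 5118 = -10071/2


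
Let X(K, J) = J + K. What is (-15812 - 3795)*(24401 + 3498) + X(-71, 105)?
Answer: -547015659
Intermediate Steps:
(-15812 - 3795)*(24401 + 3498) + X(-71, 105) = (-15812 - 3795)*(24401 + 3498) + (105 - 71) = -19607*27899 + 34 = -547015693 + 34 = -547015659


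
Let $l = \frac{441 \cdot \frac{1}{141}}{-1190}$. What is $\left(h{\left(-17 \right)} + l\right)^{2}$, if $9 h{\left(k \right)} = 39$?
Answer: $\frac{10775893249}{574560900} \approx 18.755$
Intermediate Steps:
$h{\left(k \right)} = \frac{13}{3}$ ($h{\left(k \right)} = \frac{1}{9} \cdot 39 = \frac{13}{3}$)
$l = - \frac{21}{7990}$ ($l = 441 \cdot \frac{1}{141} \left(- \frac{1}{1190}\right) = \frac{147}{47} \left(- \frac{1}{1190}\right) = - \frac{21}{7990} \approx -0.0026283$)
$\left(h{\left(-17 \right)} + l\right)^{2} = \left(\frac{13}{3} - \frac{21}{7990}\right)^{2} = \left(\frac{103807}{23970}\right)^{2} = \frac{10775893249}{574560900}$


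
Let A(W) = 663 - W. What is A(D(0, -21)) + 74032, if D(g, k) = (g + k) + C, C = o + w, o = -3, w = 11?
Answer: 74708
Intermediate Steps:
C = 8 (C = -3 + 11 = 8)
D(g, k) = 8 + g + k (D(g, k) = (g + k) + 8 = 8 + g + k)
A(D(0, -21)) + 74032 = (663 - (8 + 0 - 21)) + 74032 = (663 - 1*(-13)) + 74032 = (663 + 13) + 74032 = 676 + 74032 = 74708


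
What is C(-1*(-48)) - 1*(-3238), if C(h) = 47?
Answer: 3285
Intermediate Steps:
C(-1*(-48)) - 1*(-3238) = 47 - 1*(-3238) = 47 + 3238 = 3285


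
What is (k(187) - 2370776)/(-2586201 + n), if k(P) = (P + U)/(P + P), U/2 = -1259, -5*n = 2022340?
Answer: 886672555/1118510206 ≈ 0.79273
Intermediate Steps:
n = -404468 (n = -⅕*2022340 = -404468)
U = -2518 (U = 2*(-1259) = -2518)
k(P) = (-2518 + P)/(2*P) (k(P) = (P - 2518)/(P + P) = (-2518 + P)/((2*P)) = (-2518 + P)*(1/(2*P)) = (-2518 + P)/(2*P))
(k(187) - 2370776)/(-2586201 + n) = ((½)*(-2518 + 187)/187 - 2370776)/(-2586201 - 404468) = ((½)*(1/187)*(-2331) - 2370776)/(-2990669) = (-2331/374 - 2370776)*(-1/2990669) = -886672555/374*(-1/2990669) = 886672555/1118510206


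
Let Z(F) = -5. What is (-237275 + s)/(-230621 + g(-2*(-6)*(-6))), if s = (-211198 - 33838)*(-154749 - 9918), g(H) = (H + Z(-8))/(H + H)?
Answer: -5810271226128/33209347 ≈ -1.7496e+5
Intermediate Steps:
g(H) = (-5 + H)/(2*H) (g(H) = (H - 5)/(H + H) = (-5 + H)/((2*H)) = (-5 + H)*(1/(2*H)) = (-5 + H)/(2*H))
s = 40349343012 (s = -245036*(-164667) = 40349343012)
(-237275 + s)/(-230621 + g(-2*(-6)*(-6))) = (-237275 + 40349343012)/(-230621 + (-5 - 2*(-6)*(-6))/(2*((-2*(-6)*(-6))))) = 40349105737/(-230621 + (-5 + 12*(-6))/(2*((12*(-6))))) = 40349105737/(-230621 + (½)*(-5 - 72)/(-72)) = 40349105737/(-230621 + (½)*(-1/72)*(-77)) = 40349105737/(-230621 + 77/144) = 40349105737/(-33209347/144) = 40349105737*(-144/33209347) = -5810271226128/33209347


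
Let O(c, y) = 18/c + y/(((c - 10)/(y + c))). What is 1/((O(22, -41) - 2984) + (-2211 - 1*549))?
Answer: -132/749531 ≈ -0.00017611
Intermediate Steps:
O(c, y) = 18/c + y*(c + y)/(-10 + c) (O(c, y) = 18/c + y/(((-10 + c)/(c + y))) = 18/c + y*((c + y)/(-10 + c)) = 18/c + y*(c + y)/(-10 + c))
1/((O(22, -41) - 2984) + (-2211 - 1*549)) = 1/(((-180 + 18*22 + 22*(-41)**2 - 41*22**2)/(22*(-10 + 22)) - 2984) + (-2211 - 1*549)) = 1/(((1/22)*(-180 + 396 + 22*1681 - 41*484)/12 - 2984) + (-2211 - 549)) = 1/(((1/22)*(1/12)*(-180 + 396 + 36982 - 19844) - 2984) - 2760) = 1/(((1/22)*(1/12)*17354 - 2984) - 2760) = 1/((8677/132 - 2984) - 2760) = 1/(-385211/132 - 2760) = 1/(-749531/132) = -132/749531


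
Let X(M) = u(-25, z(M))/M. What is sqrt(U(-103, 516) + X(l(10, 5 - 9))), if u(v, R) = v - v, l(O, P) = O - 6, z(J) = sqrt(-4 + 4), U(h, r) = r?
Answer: 2*sqrt(129) ≈ 22.716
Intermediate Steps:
z(J) = 0 (z(J) = sqrt(0) = 0)
l(O, P) = -6 + O
u(v, R) = 0
X(M) = 0 (X(M) = 0/M = 0)
sqrt(U(-103, 516) + X(l(10, 5 - 9))) = sqrt(516 + 0) = sqrt(516) = 2*sqrt(129)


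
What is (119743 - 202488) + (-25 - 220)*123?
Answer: -112880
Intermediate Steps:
(119743 - 202488) + (-25 - 220)*123 = -82745 - 245*123 = -82745 - 30135 = -112880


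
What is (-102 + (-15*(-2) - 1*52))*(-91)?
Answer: 11284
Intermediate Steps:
(-102 + (-15*(-2) - 1*52))*(-91) = (-102 + (30 - 52))*(-91) = (-102 - 22)*(-91) = -124*(-91) = 11284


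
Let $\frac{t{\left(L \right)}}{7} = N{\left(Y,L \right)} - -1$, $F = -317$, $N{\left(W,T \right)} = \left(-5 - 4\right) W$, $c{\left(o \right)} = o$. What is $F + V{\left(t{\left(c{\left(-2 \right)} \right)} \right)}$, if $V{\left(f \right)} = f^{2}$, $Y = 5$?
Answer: $94547$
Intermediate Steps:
$N{\left(W,T \right)} = - 9 W$
$t{\left(L \right)} = -308$ ($t{\left(L \right)} = 7 \left(\left(-9\right) 5 - -1\right) = 7 \left(-45 + 1\right) = 7 \left(-44\right) = -308$)
$F + V{\left(t{\left(c{\left(-2 \right)} \right)} \right)} = -317 + \left(-308\right)^{2} = -317 + 94864 = 94547$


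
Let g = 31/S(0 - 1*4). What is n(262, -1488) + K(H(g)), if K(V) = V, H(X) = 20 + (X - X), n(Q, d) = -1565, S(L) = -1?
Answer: -1545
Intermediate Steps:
g = -31 (g = 31/(-1) = 31*(-1) = -31)
H(X) = 20 (H(X) = 20 + 0 = 20)
n(262, -1488) + K(H(g)) = -1565 + 20 = -1545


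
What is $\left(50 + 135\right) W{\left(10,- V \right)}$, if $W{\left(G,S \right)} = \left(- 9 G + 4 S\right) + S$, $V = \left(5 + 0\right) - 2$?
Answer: $-19425$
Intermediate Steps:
$V = 3$ ($V = 5 - 2 = 3$)
$W{\left(G,S \right)} = - 9 G + 5 S$
$\left(50 + 135\right) W{\left(10,- V \right)} = \left(50 + 135\right) \left(\left(-9\right) 10 + 5 \left(\left(-1\right) 3\right)\right) = 185 \left(-90 + 5 \left(-3\right)\right) = 185 \left(-90 - 15\right) = 185 \left(-105\right) = -19425$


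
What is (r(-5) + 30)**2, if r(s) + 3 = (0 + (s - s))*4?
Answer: 729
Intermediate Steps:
r(s) = -3 (r(s) = -3 + (0 + (s - s))*4 = -3 + (0 + 0)*4 = -3 + 0*4 = -3 + 0 = -3)
(r(-5) + 30)**2 = (-3 + 30)**2 = 27**2 = 729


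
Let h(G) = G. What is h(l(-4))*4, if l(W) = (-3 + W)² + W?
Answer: 180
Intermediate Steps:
l(W) = W + (-3 + W)²
h(l(-4))*4 = (-4 + (-3 - 4)²)*4 = (-4 + (-7)²)*4 = (-4 + 49)*4 = 45*4 = 180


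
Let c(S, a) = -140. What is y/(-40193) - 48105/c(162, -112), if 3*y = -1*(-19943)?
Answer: 1159532155/3376212 ≈ 343.44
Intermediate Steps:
y = 19943/3 (y = (-1*(-19943))/3 = (⅓)*19943 = 19943/3 ≈ 6647.7)
y/(-40193) - 48105/c(162, -112) = (19943/3)/(-40193) - 48105/(-140) = (19943/3)*(-1/40193) - 48105*(-1/140) = -19943/120579 + 9621/28 = 1159532155/3376212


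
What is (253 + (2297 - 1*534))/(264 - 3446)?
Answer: -1008/1591 ≈ -0.63356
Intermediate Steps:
(253 + (2297 - 1*534))/(264 - 3446) = (253 + (2297 - 534))/(-3182) = (253 + 1763)*(-1/3182) = 2016*(-1/3182) = -1008/1591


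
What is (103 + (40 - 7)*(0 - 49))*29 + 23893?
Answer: -20013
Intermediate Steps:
(103 + (40 - 7)*(0 - 49))*29 + 23893 = (103 + 33*(-49))*29 + 23893 = (103 - 1617)*29 + 23893 = -1514*29 + 23893 = -43906 + 23893 = -20013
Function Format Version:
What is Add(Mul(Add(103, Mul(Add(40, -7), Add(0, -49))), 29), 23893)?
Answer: -20013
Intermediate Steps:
Add(Mul(Add(103, Mul(Add(40, -7), Add(0, -49))), 29), 23893) = Add(Mul(Add(103, Mul(33, -49)), 29), 23893) = Add(Mul(Add(103, -1617), 29), 23893) = Add(Mul(-1514, 29), 23893) = Add(-43906, 23893) = -20013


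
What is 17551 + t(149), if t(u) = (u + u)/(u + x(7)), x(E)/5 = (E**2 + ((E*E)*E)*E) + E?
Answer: 109114716/6217 ≈ 17551.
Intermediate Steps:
x(E) = 5*E + 5*E**2 + 5*E**4 (x(E) = 5*((E**2 + ((E*E)*E)*E) + E) = 5*((E**2 + (E**2*E)*E) + E) = 5*((E**2 + E**3*E) + E) = 5*((E**2 + E**4) + E) = 5*(E + E**2 + E**4) = 5*E + 5*E**2 + 5*E**4)
t(u) = 2*u/(12285 + u) (t(u) = (u + u)/(u + 5*7*(1 + 7 + 7**3)) = (2*u)/(u + 5*7*(1 + 7 + 343)) = (2*u)/(u + 5*7*351) = (2*u)/(u + 12285) = (2*u)/(12285 + u) = 2*u/(12285 + u))
17551 + t(149) = 17551 + 2*149/(12285 + 149) = 17551 + 2*149/12434 = 17551 + 2*149*(1/12434) = 17551 + 149/6217 = 109114716/6217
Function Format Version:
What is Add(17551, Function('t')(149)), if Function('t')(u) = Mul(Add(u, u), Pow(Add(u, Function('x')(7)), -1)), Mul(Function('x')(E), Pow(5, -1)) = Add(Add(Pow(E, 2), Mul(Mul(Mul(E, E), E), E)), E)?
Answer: Rational(109114716, 6217) ≈ 17551.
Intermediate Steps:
Function('x')(E) = Add(Mul(5, E), Mul(5, Pow(E, 2)), Mul(5, Pow(E, 4))) (Function('x')(E) = Mul(5, Add(Add(Pow(E, 2), Mul(Mul(Mul(E, E), E), E)), E)) = Mul(5, Add(Add(Pow(E, 2), Mul(Mul(Pow(E, 2), E), E)), E)) = Mul(5, Add(Add(Pow(E, 2), Mul(Pow(E, 3), E)), E)) = Mul(5, Add(Add(Pow(E, 2), Pow(E, 4)), E)) = Mul(5, Add(E, Pow(E, 2), Pow(E, 4))) = Add(Mul(5, E), Mul(5, Pow(E, 2)), Mul(5, Pow(E, 4))))
Function('t')(u) = Mul(2, u, Pow(Add(12285, u), -1)) (Function('t')(u) = Mul(Add(u, u), Pow(Add(u, Mul(5, 7, Add(1, 7, Pow(7, 3)))), -1)) = Mul(Mul(2, u), Pow(Add(u, Mul(5, 7, Add(1, 7, 343))), -1)) = Mul(Mul(2, u), Pow(Add(u, Mul(5, 7, 351)), -1)) = Mul(Mul(2, u), Pow(Add(u, 12285), -1)) = Mul(Mul(2, u), Pow(Add(12285, u), -1)) = Mul(2, u, Pow(Add(12285, u), -1)))
Add(17551, Function('t')(149)) = Add(17551, Mul(2, 149, Pow(Add(12285, 149), -1))) = Add(17551, Mul(2, 149, Pow(12434, -1))) = Add(17551, Mul(2, 149, Rational(1, 12434))) = Add(17551, Rational(149, 6217)) = Rational(109114716, 6217)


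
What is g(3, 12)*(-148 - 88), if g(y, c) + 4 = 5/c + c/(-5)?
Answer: 21181/15 ≈ 1412.1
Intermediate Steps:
g(y, c) = -4 + 5/c - c/5 (g(y, c) = -4 + (5/c + c/(-5)) = -4 + (5/c + c*(-⅕)) = -4 + (5/c - c/5) = -4 + 5/c - c/5)
g(3, 12)*(-148 - 88) = (-4 + 5/12 - ⅕*12)*(-148 - 88) = (-4 + 5*(1/12) - 12/5)*(-236) = (-4 + 5/12 - 12/5)*(-236) = -359/60*(-236) = 21181/15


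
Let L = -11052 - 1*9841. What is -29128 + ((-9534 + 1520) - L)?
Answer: -16249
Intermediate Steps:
L = -20893 (L = -11052 - 9841 = -20893)
-29128 + ((-9534 + 1520) - L) = -29128 + ((-9534 + 1520) - 1*(-20893)) = -29128 + (-8014 + 20893) = -29128 + 12879 = -16249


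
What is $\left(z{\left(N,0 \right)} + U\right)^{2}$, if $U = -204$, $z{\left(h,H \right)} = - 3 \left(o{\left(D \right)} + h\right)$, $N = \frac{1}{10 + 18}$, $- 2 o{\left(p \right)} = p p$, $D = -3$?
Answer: $\frac{28483569}{784} \approx 36331.0$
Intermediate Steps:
$o{\left(p \right)} = - \frac{p^{2}}{2}$ ($o{\left(p \right)} = - \frac{p p}{2} = - \frac{p^{2}}{2}$)
$N = \frac{1}{28} \approx 0.035714$
$z{\left(h,H \right)} = \frac{27}{2} - 3 h$ ($z{\left(h,H \right)} = - 3 \left(- \frac{\left(-3\right)^{2}}{2} + h\right) = - 3 \left(\left(- \frac{1}{2}\right) 9 + h\right) = - 3 \left(- \frac{9}{2} + h\right) = \frac{27}{2} - 3 h$)
$\left(z{\left(N,0 \right)} + U\right)^{2} = \left(\left(\frac{27}{2} - \frac{3}{28}\right) - 204\right)^{2} = \left(\frac{375}{28} - 204\right)^{2} = \left(- \frac{5337}{28}\right)^{2} = \frac{28483569}{784}$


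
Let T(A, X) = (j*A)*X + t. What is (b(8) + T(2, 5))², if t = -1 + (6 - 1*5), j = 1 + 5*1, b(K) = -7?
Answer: 2809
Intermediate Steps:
j = 6 (j = 1 + 5 = 6)
t = 0 (t = -1 + (6 - 5) = -1 + 1 = 0)
T(A, X) = 6*A*X (T(A, X) = (6*A)*X + 0 = 6*A*X + 0 = 6*A*X)
(b(8) + T(2, 5))² = (-7 + 6*2*5)² = (-7 + 60)² = 53² = 2809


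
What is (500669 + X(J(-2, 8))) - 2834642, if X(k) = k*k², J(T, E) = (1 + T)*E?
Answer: -2334485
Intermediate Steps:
J(T, E) = E*(1 + T)
X(k) = k³
(500669 + X(J(-2, 8))) - 2834642 = (500669 + (8*(1 - 2))³) - 2834642 = (500669 + (8*(-1))³) - 2834642 = (500669 + (-8)³) - 2834642 = (500669 - 512) - 2834642 = 500157 - 2834642 = -2334485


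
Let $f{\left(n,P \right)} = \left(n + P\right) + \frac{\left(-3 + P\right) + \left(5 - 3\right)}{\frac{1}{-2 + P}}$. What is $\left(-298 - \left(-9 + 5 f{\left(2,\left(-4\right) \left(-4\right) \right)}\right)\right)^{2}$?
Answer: $2042041$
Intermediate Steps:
$f{\left(n,P \right)} = P + n + \left(-1 + P\right) \left(-2 + P\right)$ ($f{\left(n,P \right)} = \left(P + n\right) + \left(\left(-3 + P\right) + 2\right) \left(-2 + P\right) = \left(P + n\right) + \left(-1 + P\right) \left(-2 + P\right) = P + n + \left(-1 + P\right) \left(-2 + P\right)$)
$\left(-298 - \left(-9 + 5 f{\left(2,\left(-4\right) \left(-4\right) \right)}\right)\right)^{2} = \left(-298 + \left(- 5 \left(2 + 2 + \left(\left(-4\right) \left(-4\right)\right)^{2} - 2 \left(\left(-4\right) \left(-4\right)\right)\right) + 9\right)\right)^{2} = \left(-298 + \left(- 5 \left(2 + 2 + 16^{2} - 32\right) + 9\right)\right)^{2} = \left(-298 + \left(- 5 \left(2 + 2 + 256 - 32\right) + 9\right)\right)^{2} = \left(-298 + \left(\left(-5\right) 228 + 9\right)\right)^{2} = \left(-298 + \left(-1140 + 9\right)\right)^{2} = \left(-298 - 1131\right)^{2} = \left(-1429\right)^{2} = 2042041$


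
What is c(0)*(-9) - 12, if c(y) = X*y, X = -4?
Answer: -12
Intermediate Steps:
c(y) = -4*y
c(0)*(-9) - 12 = -4*0*(-9) - 12 = 0*(-9) - 12 = 0 - 12 = -12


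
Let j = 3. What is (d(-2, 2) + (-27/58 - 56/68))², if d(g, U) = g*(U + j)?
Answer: 123899161/972196 ≈ 127.44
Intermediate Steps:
d(g, U) = g*(3 + U) (d(g, U) = g*(U + 3) = g*(3 + U))
(d(-2, 2) + (-27/58 - 56/68))² = (-2*(3 + 2) + (-27/58 - 56/68))² = (-2*5 + (-27*1/58 - 56*1/68))² = (-10 + (-27/58 - 14/17))² = (-10 - 1271/986)² = (-11131/986)² = 123899161/972196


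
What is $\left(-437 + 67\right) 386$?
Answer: $-142820$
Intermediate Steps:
$\left(-437 + 67\right) 386 = \left(-370\right) 386 = -142820$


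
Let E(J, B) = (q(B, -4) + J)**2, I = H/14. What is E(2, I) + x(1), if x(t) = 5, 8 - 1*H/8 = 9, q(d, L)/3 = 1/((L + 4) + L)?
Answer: 105/16 ≈ 6.5625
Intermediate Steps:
q(d, L) = 3/(4 + 2*L) (q(d, L) = 3/((L + 4) + L) = 3/((4 + L) + L) = 3/(4 + 2*L))
H = -8 (H = 64 - 8*9 = 64 - 72 = -8)
I = -4/7 (I = -8/14 = -8*1/14 = -4/7 ≈ -0.57143)
E(J, B) = (-3/4 + J)**2 (E(J, B) = (3/(2*(2 - 4)) + J)**2 = ((3/2)/(-2) + J)**2 = ((3/2)*(-1/2) + J)**2 = (-3/4 + J)**2)
E(2, I) + x(1) = (-3 + 4*2)**2/16 + 5 = (-3 + 8)**2/16 + 5 = (1/16)*5**2 + 5 = (1/16)*25 + 5 = 25/16 + 5 = 105/16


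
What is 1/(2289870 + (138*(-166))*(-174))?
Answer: 1/6275862 ≈ 1.5934e-7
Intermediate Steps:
1/(2289870 + (138*(-166))*(-174)) = 1/(2289870 - 22908*(-174)) = 1/(2289870 + 3985992) = 1/6275862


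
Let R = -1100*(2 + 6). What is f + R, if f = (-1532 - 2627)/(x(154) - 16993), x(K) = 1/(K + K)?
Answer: -46056537428/5233843 ≈ -8799.8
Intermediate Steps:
R = -8800 (R = -1100*8 = -8800)
x(K) = 1/(2*K)
f = 1280972/5233843 (f = (-1532 - 2627)/((1/2)/154 - 16993) = -4159/((1/2)*(1/154) - 16993) = -4159/(1/308 - 16993) = -4159/(-5233843/308) = -4159*(-308/5233843) = 1280972/5233843 ≈ 0.24475)
f + R = 1280972/5233843 - 8800 = -46056537428/5233843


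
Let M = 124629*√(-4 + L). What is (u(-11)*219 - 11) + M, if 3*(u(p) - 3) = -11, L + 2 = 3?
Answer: -157 + 124629*I*√3 ≈ -157.0 + 2.1586e+5*I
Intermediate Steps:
L = 1 (L = -2 + 3 = 1)
u(p) = -⅔ (u(p) = 3 + (⅓)*(-11) = 3 - 11/3 = -⅔)
M = 124629*I*√3 (M = 124629*√(-4 + 1) = 124629*√(-3) = 124629*(I*√3) = 124629*I*√3 ≈ 2.1586e+5*I)
(u(-11)*219 - 11) + M = (-⅔*219 - 11) + 124629*I*√3 = (-146 - 11) + 124629*I*√3 = -157 + 124629*I*√3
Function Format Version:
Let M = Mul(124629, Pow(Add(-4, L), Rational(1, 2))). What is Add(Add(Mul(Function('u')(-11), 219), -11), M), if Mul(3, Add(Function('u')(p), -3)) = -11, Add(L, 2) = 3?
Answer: Add(-157, Mul(124629, I, Pow(3, Rational(1, 2)))) ≈ Add(-157.00, Mul(2.1586e+5, I))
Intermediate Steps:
L = 1 (L = Add(-2, 3) = 1)
Function('u')(p) = Rational(-2, 3) (Function('u')(p) = Add(3, Mul(Rational(1, 3), -11)) = Add(3, Rational(-11, 3)) = Rational(-2, 3))
M = Mul(124629, I, Pow(3, Rational(1, 2))) (M = Mul(124629, Pow(Add(-4, 1), Rational(1, 2))) = Mul(124629, Pow(-3, Rational(1, 2))) = Mul(124629, Mul(I, Pow(3, Rational(1, 2)))) = Mul(124629, I, Pow(3, Rational(1, 2))) ≈ Mul(2.1586e+5, I))
Add(Add(Mul(Function('u')(-11), 219), -11), M) = Add(Add(Mul(Rational(-2, 3), 219), -11), Mul(124629, I, Pow(3, Rational(1, 2)))) = Add(Add(-146, -11), Mul(124629, I, Pow(3, Rational(1, 2)))) = Add(-157, Mul(124629, I, Pow(3, Rational(1, 2))))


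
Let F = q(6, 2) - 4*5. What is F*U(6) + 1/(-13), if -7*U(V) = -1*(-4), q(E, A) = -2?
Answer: 1137/91 ≈ 12.495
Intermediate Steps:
U(V) = -4/7 (U(V) = -(-1)*(-4)/7 = -1/7*4 = -4/7)
F = -22 (F = -2 - 4*5 = -2 - 20 = -22)
F*U(6) + 1/(-13) = -22*(-4/7) + 1/(-13) = 88/7 - 1/13 = 1137/91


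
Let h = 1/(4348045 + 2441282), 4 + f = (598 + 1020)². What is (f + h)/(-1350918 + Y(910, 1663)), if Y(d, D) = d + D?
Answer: -17773914939841/9154355113815 ≈ -1.9416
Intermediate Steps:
Y(d, D) = D + d
f = 2617920 (f = -4 + (598 + 1020)² = -4 + 1618² = -4 + 2617924 = 2617920)
h = 1/6789327 ≈ 1.4729e-7
(f + h)/(-1350918 + Y(910, 1663)) = (2617920 + 1/6789327)/(-1350918 + (1663 + 910)) = 17773914939841/(6789327*(-1350918 + 2573)) = (17773914939841/6789327)/(-1348345) = (17773914939841/6789327)*(-1/1348345) = -17773914939841/9154355113815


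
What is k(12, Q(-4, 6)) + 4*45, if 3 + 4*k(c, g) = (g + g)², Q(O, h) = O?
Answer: 781/4 ≈ 195.25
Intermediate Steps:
k(c, g) = -¾ + g² (k(c, g) = -¾ + (g + g)²/4 = -¾ + (2*g)²/4 = -¾ + (4*g²)/4 = -¾ + g²)
k(12, Q(-4, 6)) + 4*45 = (-¾ + (-4)²) + 4*45 = (-¾ + 16) + 180 = 61/4 + 180 = 781/4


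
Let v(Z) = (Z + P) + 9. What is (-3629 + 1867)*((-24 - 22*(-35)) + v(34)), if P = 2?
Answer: -1393742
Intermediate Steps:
v(Z) = 11 + Z (v(Z) = (Z + 2) + 9 = (2 + Z) + 9 = 11 + Z)
(-3629 + 1867)*((-24 - 22*(-35)) + v(34)) = (-3629 + 1867)*((-24 - 22*(-35)) + (11 + 34)) = -1762*((-24 + 770) + 45) = -1762*(746 + 45) = -1762*791 = -1393742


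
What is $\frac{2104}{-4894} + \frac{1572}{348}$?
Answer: $\frac{290049}{70963} \approx 4.0873$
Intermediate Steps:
$\frac{2104}{-4894} + \frac{1572}{348} = 2104 \left(- \frac{1}{4894}\right) + 1572 \cdot \frac{1}{348} = - \frac{1052}{2447} + \frac{131}{29} = \frac{290049}{70963}$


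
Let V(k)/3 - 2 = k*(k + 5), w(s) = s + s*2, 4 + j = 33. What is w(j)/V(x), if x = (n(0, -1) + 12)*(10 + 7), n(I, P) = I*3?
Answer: 29/42638 ≈ 0.00068014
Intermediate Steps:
j = 29 (j = -4 + 33 = 29)
w(s) = 3*s (w(s) = s + 2*s = 3*s)
n(I, P) = 3*I
x = 204 (x = (3*0 + 12)*(10 + 7) = (0 + 12)*17 = 12*17 = 204)
V(k) = 6 + 3*k*(5 + k) (V(k) = 6 + 3*(k*(k + 5)) = 6 + 3*(k*(5 + k)) = 6 + 3*k*(5 + k))
w(j)/V(x) = (3*29)/(6 + 3*204² + 15*204) = 87/(6 + 3*41616 + 3060) = 87/(6 + 124848 + 3060) = 87/127914 = 87*(1/127914) = 29/42638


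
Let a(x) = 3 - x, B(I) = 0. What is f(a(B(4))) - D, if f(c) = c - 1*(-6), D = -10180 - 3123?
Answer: 13312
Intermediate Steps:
D = -13303
f(c) = 6 + c (f(c) = c + 6 = 6 + c)
f(a(B(4))) - D = (6 + (3 - 1*0)) - 1*(-13303) = (6 + (3 + 0)) + 13303 = (6 + 3) + 13303 = 9 + 13303 = 13312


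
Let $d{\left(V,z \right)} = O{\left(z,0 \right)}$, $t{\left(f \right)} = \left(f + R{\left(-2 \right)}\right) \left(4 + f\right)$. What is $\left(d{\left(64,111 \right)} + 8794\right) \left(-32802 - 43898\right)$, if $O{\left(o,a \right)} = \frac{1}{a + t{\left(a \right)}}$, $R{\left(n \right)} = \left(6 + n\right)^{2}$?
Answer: $- \frac{10792015975}{16} \approx -6.745 \cdot 10^{8}$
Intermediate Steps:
$t{\left(f \right)} = \left(4 + f\right) \left(16 + f\right)$ ($t{\left(f \right)} = \left(f + \left(6 - 2\right)^{2}\right) \left(4 + f\right) = \left(f + 4^{2}\right) \left(4 + f\right) = \left(f + 16\right) \left(4 + f\right) = \left(16 + f\right) \left(4 + f\right) = \left(4 + f\right) \left(16 + f\right)$)
$O{\left(o,a \right)} = \frac{1}{64 + a^{2} + 21 a}$ ($O{\left(o,a \right)} = \frac{1}{a + \left(64 + a^{2} + 20 a\right)} = \frac{1}{64 + a^{2} + 21 a}$)
$d{\left(V,z \right)} = \frac{1}{64}$ ($d{\left(V,z \right)} = \frac{1}{64 + 0^{2} + 21 \cdot 0} = \frac{1}{64 + 0 + 0} = \frac{1}{64}$)
$\left(d{\left(64,111 \right)} + 8794\right) \left(-32802 - 43898\right) = \left(\frac{1}{64} + 8794\right) \left(-32802 - 43898\right) = \frac{562817}{64} \left(-76700\right) = - \frac{10792015975}{16}$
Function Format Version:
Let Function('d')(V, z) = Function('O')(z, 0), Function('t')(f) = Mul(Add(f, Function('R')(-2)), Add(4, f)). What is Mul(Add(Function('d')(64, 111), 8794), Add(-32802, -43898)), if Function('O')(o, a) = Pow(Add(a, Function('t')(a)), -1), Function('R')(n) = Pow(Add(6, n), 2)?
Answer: Rational(-10792015975, 16) ≈ -6.7450e+8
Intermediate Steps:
Function('t')(f) = Mul(Add(4, f), Add(16, f)) (Function('t')(f) = Mul(Add(f, Pow(Add(6, -2), 2)), Add(4, f)) = Mul(Add(f, Pow(4, 2)), Add(4, f)) = Mul(Add(f, 16), Add(4, f)) = Mul(Add(16, f), Add(4, f)) = Mul(Add(4, f), Add(16, f)))
Function('O')(o, a) = Pow(Add(64, Pow(a, 2), Mul(21, a)), -1) (Function('O')(o, a) = Pow(Add(a, Add(64, Pow(a, 2), Mul(20, a))), -1) = Pow(Add(64, Pow(a, 2), Mul(21, a)), -1))
Function('d')(V, z) = Rational(1, 64) (Function('d')(V, z) = Pow(Add(64, Pow(0, 2), Mul(21, 0)), -1) = Pow(Add(64, 0, 0), -1) = Pow(64, -1) = Rational(1, 64))
Mul(Add(Function('d')(64, 111), 8794), Add(-32802, -43898)) = Mul(Add(Rational(1, 64), 8794), Add(-32802, -43898)) = Mul(Rational(562817, 64), -76700) = Rational(-10792015975, 16)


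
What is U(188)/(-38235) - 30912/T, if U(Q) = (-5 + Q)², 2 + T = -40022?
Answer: -6601809/63763235 ≈ -0.10354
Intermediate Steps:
T = -40024 (T = -2 - 40022 = -40024)
U(188)/(-38235) - 30912/T = (-5 + 188)²/(-38235) - 30912/(-40024) = 183²*(-1/38235) - 30912*(-1/40024) = 33489*(-1/38235) + 3864/5003 = -11163/12745 + 3864/5003 = -6601809/63763235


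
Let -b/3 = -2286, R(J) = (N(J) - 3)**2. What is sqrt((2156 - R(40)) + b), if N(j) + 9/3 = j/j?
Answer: sqrt(8989) ≈ 94.810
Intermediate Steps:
N(j) = -2 (N(j) = -3 + j/j = -3 + 1 = -2)
R(J) = 25 (R(J) = (-2 - 3)**2 = (-5)**2 = 25)
b = 6858 (b = -3*(-2286) = 6858)
sqrt((2156 - R(40)) + b) = sqrt((2156 - 1*25) + 6858) = sqrt((2156 - 25) + 6858) = sqrt(2131 + 6858) = sqrt(8989)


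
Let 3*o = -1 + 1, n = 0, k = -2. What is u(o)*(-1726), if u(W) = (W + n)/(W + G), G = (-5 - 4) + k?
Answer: 0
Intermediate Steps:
G = -11 (G = (-5 - 4) - 2 = -9 - 2 = -11)
o = 0 (o = (-1 + 1)/3 = (1/3)*0 = 0)
u(W) = W/(-11 + W) (u(W) = (W + 0)/(W - 11) = W/(-11 + W))
u(o)*(-1726) = (0/(-11 + 0))*(-1726) = (0/(-11))*(-1726) = (0*(-1/11))*(-1726) = 0*(-1726) = 0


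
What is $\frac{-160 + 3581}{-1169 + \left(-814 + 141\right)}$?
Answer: $- \frac{3421}{1842} \approx -1.8572$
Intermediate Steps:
$\frac{-160 + 3581}{-1169 + \left(-814 + 141\right)} = \frac{3421}{-1169 - 673} = \frac{3421}{-1842} = 3421 \left(- \frac{1}{1842}\right) = - \frac{3421}{1842}$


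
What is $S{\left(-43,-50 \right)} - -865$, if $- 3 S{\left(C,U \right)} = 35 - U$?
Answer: $\frac{2510}{3} \approx 836.67$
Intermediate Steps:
$S{\left(C,U \right)} = - \frac{35}{3} + \frac{U}{3}$ ($S{\left(C,U \right)} = - \frac{35 - U}{3} = - \frac{35}{3} + \frac{U}{3}$)
$S{\left(-43,-50 \right)} - -865 = \left(- \frac{35}{3} + \frac{1}{3} \left(-50\right)\right) - -865 = \left(- \frac{35}{3} - \frac{50}{3}\right) + 865 = - \frac{85}{3} + 865 = \frac{2510}{3}$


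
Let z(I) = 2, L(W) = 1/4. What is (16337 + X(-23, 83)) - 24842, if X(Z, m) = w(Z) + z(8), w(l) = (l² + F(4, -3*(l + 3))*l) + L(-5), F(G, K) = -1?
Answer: -31803/4 ≈ -7950.8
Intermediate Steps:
L(W) = ¼
w(l) = ¼ + l² - l (w(l) = (l² - l) + ¼ = ¼ + l² - l)
X(Z, m) = 9/4 + Z² - Z (X(Z, m) = (¼ + Z² - Z) + 2 = 9/4 + Z² - Z)
(16337 + X(-23, 83)) - 24842 = (16337 + (9/4 + (-23)² - 1*(-23))) - 24842 = (16337 + (9/4 + 529 + 23)) - 24842 = (16337 + 2217/4) - 24842 = 67565/4 - 24842 = -31803/4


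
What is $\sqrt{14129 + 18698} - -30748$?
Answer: $30748 + \sqrt{32827} \approx 30929.0$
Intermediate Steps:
$\sqrt{14129 + 18698} - -30748 = \sqrt{32827} + 30748 = 30748 + \sqrt{32827}$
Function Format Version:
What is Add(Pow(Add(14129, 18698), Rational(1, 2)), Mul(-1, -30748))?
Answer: Add(30748, Pow(32827, Rational(1, 2))) ≈ 30929.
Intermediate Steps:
Add(Pow(Add(14129, 18698), Rational(1, 2)), Mul(-1, -30748)) = Add(Pow(32827, Rational(1, 2)), 30748) = Add(30748, Pow(32827, Rational(1, 2)))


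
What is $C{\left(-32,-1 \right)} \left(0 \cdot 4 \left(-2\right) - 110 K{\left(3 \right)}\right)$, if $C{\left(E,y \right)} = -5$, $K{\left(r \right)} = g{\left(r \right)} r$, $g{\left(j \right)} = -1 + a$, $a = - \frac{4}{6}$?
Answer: $-2750$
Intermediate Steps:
$a = - \frac{2}{3}$ ($a = \left(-4\right) \frac{1}{6} = - \frac{2}{3} \approx -0.66667$)
$g{\left(j \right)} = - \frac{5}{3}$ ($g{\left(j \right)} = -1 - \frac{2}{3} = - \frac{5}{3}$)
$K{\left(r \right)} = - \frac{5 r}{3}$
$C{\left(-32,-1 \right)} \left(0 \cdot 4 \left(-2\right) - 110 K{\left(3 \right)}\right) = - 5 \left(0 \cdot 4 \left(-2\right) - 110 \left(\left(- \frac{5}{3}\right) 3\right)\right) = - 5 \left(0 \left(-2\right) - -550\right) = - 5 \left(0 + 550\right) = \left(-5\right) 550 = -2750$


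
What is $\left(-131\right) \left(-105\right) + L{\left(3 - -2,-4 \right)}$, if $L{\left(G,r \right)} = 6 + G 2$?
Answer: $13771$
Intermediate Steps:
$L{\left(G,r \right)} = 6 + 2 G$
$\left(-131\right) \left(-105\right) + L{\left(3 - -2,-4 \right)} = \left(-131\right) \left(-105\right) + \left(6 + 2 \left(3 - -2\right)\right) = 13755 + \left(6 + 2 \left(3 + 2\right)\right) = 13755 + \left(6 + 2 \cdot 5\right) = 13755 + \left(6 + 10\right) = 13755 + 16 = 13771$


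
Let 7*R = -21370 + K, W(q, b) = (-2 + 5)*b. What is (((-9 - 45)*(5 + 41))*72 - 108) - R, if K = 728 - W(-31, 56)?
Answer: -1231882/7 ≈ -1.7598e+5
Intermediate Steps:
W(q, b) = 3*b
K = 560 (K = 728 - 3*56 = 728 - 1*168 = 728 - 168 = 560)
R = -20810/7 (R = (-21370 + 560)/7 = (⅐)*(-20810) = -20810/7 ≈ -2972.9)
(((-9 - 45)*(5 + 41))*72 - 108) - R = (((-9 - 45)*(5 + 41))*72 - 108) - 1*(-20810/7) = (-54*46*72 - 108) + 20810/7 = (-2484*72 - 108) + 20810/7 = (-178848 - 108) + 20810/7 = -178956 + 20810/7 = -1231882/7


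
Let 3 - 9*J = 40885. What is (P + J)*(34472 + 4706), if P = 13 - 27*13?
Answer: -1720854472/9 ≈ -1.9121e+8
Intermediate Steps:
J = -40882/9 (J = 1/3 - 1/9*40885 = 1/3 - 40885/9 = -40882/9 ≈ -4542.4)
P = -338 (P = 13 - 351 = -338)
(P + J)*(34472 + 4706) = (-338 - 40882/9)*(34472 + 4706) = -43924/9*39178 = -1720854472/9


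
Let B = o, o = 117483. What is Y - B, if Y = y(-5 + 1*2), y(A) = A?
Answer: -117486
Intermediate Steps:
Y = -3 (Y = -5 + 1*2 = -5 + 2 = -3)
B = 117483
Y - B = -3 - 1*117483 = -3 - 117483 = -117486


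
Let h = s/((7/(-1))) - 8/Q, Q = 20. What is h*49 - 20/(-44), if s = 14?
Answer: -6443/55 ≈ -117.15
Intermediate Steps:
h = -12/5 (h = 14/((7/(-1))) - 8/20 = 14/((7*(-1))) - 8*1/20 = 14/(-7) - 2/5 = 14*(-1/7) - 2/5 = -2 - 2/5 = -12/5 ≈ -2.4000)
h*49 - 20/(-44) = -12/5*49 - 20/(-44) = -588/5 - 20*(-1/44) = -588/5 + 5/11 = -6443/55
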